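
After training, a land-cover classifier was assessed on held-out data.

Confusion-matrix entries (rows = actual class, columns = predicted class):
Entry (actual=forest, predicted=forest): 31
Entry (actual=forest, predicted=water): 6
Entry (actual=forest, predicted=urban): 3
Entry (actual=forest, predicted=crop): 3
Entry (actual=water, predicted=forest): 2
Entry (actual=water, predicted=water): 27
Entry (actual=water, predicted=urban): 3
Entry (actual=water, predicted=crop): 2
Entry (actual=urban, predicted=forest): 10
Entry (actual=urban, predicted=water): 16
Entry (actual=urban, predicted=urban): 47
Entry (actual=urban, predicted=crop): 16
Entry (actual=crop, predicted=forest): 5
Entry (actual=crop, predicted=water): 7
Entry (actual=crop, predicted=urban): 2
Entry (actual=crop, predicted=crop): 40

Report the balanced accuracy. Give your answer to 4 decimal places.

Balanced accuracy = mean of per-class recall.
  forest: recall = 31/43 = 0.72093
  water: recall = 27/34 = 0.79412
  urban: recall = 47/89 = 0.52809
  crop: recall = 40/54 = 0.74074
Mean = (0.72093 + 0.79412 + 0.52809 + 0.74074) / 4 = 0.6960

0.6960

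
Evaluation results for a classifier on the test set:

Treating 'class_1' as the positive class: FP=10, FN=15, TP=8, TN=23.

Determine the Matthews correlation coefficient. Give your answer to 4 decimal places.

MCC = (TP·TN − FP·FN) / √((TP+FP)(TP+FN)(TN+FP)(TN+FN))
Numerator = 8·23 − 10·15 = 34
Denominator = √(18·23·33·38) = √519156 = 720.5248
MCC = 34 / 720.5248 = 0.0472

0.0472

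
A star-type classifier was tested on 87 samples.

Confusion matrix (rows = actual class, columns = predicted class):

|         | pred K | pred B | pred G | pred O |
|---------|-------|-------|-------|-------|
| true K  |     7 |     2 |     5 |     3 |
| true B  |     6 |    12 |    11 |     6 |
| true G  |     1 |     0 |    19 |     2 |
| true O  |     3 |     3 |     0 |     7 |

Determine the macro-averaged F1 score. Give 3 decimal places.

0.498

Per-class F1 score (2·TP/(2·TP+FP+FN)):
  K: TP=7, FP=6+1+3=10, FN=2+5+3=10 → 14/34 = 0.4118
  B: TP=12, FP=2+0+3=5, FN=6+11+6=23 → 24/52 = 0.4615
  G: TP=19, FP=5+11+0=16, FN=1+0+2=3 → 38/57 = 0.6667
  O: TP=7, FP=3+6+2=11, FN=3+3+0=6 → 14/31 = 0.4516
Macro-F1 score = mean = (0.4118 + 0.4615 + 0.6667 + 0.4516) / 4 = 0.498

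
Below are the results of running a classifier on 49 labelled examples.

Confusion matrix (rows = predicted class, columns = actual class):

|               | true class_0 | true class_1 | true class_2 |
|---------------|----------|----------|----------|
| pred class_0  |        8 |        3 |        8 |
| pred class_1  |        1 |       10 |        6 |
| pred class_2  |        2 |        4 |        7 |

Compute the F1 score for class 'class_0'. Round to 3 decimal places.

Take TP from the diagonal, FP from the rest of the 'class_0' prediction marginal, FN from the rest of the 'class_0' actual marginal.
F1 score = 2·TP/(2·TP+FP+FN).
class_0: TP=8, FP=3+8=11, FN=1+2=3 → 16/30 = 0.5333

0.533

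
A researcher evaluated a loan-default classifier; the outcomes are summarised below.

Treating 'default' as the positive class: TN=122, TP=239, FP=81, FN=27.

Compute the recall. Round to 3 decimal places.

Recall = TP/(TP+FN) = 239/(239+27) = 239/266 = 0.898

0.898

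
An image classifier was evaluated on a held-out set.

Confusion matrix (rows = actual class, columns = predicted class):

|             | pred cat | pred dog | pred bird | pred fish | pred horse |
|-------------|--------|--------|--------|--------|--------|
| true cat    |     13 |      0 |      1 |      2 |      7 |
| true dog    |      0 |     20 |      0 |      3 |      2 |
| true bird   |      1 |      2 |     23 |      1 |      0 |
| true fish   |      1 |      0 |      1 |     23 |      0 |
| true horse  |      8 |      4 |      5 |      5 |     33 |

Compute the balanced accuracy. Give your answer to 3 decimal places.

0.747

Balanced accuracy = mean of per-class recall.
  cat: recall = 13/23 = 0.5652
  dog: recall = 20/25 = 0.8000
  bird: recall = 23/27 = 0.8519
  fish: recall = 23/25 = 0.9200
  horse: recall = 33/55 = 0.6000
Mean = (0.5652 + 0.8000 + 0.8519 + 0.9200 + 0.6000) / 5 = 0.747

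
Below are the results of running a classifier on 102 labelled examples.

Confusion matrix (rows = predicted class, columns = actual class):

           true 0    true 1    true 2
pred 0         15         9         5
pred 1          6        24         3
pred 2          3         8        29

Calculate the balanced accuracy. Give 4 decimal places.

0.6647

Balanced accuracy = mean of per-class recall.
  0: recall = 15/24 = 0.62500
  1: recall = 24/41 = 0.58537
  2: recall = 29/37 = 0.78378
Mean = (0.62500 + 0.58537 + 0.78378) / 3 = 0.6647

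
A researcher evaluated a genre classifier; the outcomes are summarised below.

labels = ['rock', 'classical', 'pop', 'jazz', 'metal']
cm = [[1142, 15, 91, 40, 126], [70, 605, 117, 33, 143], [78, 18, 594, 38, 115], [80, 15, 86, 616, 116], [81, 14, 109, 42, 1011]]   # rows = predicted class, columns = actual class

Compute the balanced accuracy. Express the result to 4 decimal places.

Balanced accuracy = mean of per-class recall.
  rock: recall = 1142/1451 = 0.78704
  classical: recall = 605/667 = 0.90705
  pop: recall = 594/997 = 0.59579
  jazz: recall = 616/769 = 0.80104
  metal: recall = 1011/1511 = 0.66909
Mean = (0.78704 + 0.90705 + 0.59579 + 0.80104 + 0.66909) / 5 = 0.7520

0.7520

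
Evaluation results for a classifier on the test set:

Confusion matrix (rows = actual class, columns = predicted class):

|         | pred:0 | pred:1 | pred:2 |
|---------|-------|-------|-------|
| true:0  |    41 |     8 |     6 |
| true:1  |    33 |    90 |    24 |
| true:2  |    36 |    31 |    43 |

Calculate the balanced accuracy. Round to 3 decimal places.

0.583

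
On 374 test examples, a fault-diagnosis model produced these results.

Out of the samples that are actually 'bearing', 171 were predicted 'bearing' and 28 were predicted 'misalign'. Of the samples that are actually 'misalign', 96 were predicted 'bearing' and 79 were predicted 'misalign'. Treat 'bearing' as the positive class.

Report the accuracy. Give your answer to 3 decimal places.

Accuracy = (TP+TN)/N = (171+79)/374 = 0.668

0.668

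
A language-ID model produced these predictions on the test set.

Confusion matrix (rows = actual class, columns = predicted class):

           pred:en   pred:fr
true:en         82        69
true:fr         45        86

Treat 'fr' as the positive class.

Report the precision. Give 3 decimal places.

Precision = TP/(TP+FP) = 86/(86+69) = 86/155 = 0.555

0.555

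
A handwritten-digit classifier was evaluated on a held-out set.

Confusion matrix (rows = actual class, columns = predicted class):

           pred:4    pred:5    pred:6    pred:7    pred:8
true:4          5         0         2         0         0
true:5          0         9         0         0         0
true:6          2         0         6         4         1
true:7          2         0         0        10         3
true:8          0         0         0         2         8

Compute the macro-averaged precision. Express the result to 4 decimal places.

0.7194

Per-class precision (TP/(TP+FP)):
  4: TP=5, FP=0+2+2+0=4 → 5/9 = 0.55556
  5: TP=9, FP=0+0+0+0=0 → 9/9 = 1.00000
  6: TP=6, FP=2+0+0+0=2 → 6/8 = 0.75000
  7: TP=10, FP=0+0+4+2=6 → 10/16 = 0.62500
  8: TP=8, FP=0+0+1+3=4 → 8/12 = 0.66667
Macro-precision = mean = (0.55556 + 1.00000 + 0.75000 + 0.62500 + 0.66667) / 5 = 0.7194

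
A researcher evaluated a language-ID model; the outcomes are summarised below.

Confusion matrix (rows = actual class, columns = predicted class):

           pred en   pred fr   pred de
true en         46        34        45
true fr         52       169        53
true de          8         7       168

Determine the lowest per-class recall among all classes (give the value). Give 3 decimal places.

0.368

Per-class recall (TP/(TP+FN)):
  en: TP=46, FN=34+45=79 → 46/125 = 0.3680
  fr: TP=169, FN=52+53=105 → 169/274 = 0.6168
  de: TP=168, FN=8+7=15 → 168/183 = 0.9180
Lowest is class 'en' with recall = 0.368.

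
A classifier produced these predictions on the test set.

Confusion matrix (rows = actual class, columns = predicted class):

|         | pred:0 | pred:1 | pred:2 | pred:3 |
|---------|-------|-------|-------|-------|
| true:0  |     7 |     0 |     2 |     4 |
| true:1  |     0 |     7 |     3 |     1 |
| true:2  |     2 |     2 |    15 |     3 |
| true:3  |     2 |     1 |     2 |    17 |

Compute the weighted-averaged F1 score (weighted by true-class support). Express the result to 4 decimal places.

Per-class F1 score (2·TP/(2·TP+FP+FN)):
  0: TP=7, FP=0+2+2=4, FN=0+2+4=6 → 14/24 = 0.58333
  1: TP=7, FP=0+2+1=3, FN=0+3+1=4 → 14/21 = 0.66667
  2: TP=15, FP=2+3+2=7, FN=2+2+3=7 → 30/44 = 0.68182
  3: TP=17, FP=4+1+3=8, FN=2+1+2=5 → 34/47 = 0.72340
Weighted-F1 score = Σ (supportᵢ/N)·F1 scoreᵢ with N=68: (13/68)·0.58333 + (11/68)·0.66667 + (22/68)·0.68182 + (22/68)·0.72340 = 0.6740

0.6740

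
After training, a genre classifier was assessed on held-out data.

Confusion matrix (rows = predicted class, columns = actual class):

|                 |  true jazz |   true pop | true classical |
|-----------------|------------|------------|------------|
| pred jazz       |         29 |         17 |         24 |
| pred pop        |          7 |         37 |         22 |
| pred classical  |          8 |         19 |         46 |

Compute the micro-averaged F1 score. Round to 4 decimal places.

0.5359

Micro-averaging pools counts across classes: ΣTP=112, ΣFP=97, ΣFN=97.
Micro-F1 score = 2·TP/(2·TP+FP+FN) on pooled counts = 0.5359 (equals overall accuracy in single-label multiclass).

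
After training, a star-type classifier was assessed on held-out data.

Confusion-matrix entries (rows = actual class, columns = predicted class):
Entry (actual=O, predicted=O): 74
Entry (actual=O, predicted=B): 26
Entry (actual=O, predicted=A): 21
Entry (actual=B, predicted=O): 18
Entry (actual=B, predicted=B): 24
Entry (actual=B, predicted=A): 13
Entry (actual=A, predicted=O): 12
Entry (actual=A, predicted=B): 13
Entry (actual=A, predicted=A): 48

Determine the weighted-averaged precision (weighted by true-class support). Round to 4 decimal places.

Per-class precision (TP/(TP+FP)):
  O: TP=74, FP=18+12=30 → 74/104 = 0.71154
  B: TP=24, FP=26+13=39 → 24/63 = 0.38095
  A: TP=48, FP=21+13=34 → 48/82 = 0.58537
Weighted-precision = Σ (supportᵢ/N)·precisionᵢ with N=249: (121/249)·0.71154 + (55/249)·0.38095 + (73/249)·0.58537 = 0.6015

0.6015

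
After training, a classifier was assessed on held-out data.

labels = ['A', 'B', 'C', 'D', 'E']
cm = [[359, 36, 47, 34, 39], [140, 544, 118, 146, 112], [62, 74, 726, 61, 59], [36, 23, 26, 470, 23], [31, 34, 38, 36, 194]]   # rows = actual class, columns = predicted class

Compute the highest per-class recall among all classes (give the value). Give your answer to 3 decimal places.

0.813

Per-class recall (TP/(TP+FN)):
  A: TP=359, FN=36+47+34+39=156 → 359/515 = 0.6971
  B: TP=544, FN=140+118+146+112=516 → 544/1060 = 0.5132
  C: TP=726, FN=62+74+61+59=256 → 726/982 = 0.7393
  D: TP=470, FN=36+23+26+23=108 → 470/578 = 0.8131
  E: TP=194, FN=31+34+38+36=139 → 194/333 = 0.5826
Highest is class 'D' with recall = 0.813.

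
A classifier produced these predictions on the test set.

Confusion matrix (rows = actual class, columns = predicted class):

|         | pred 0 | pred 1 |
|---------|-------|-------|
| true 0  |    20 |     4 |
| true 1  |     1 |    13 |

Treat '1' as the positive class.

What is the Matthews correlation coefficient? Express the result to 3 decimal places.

MCC = (TP·TN − FP·FN) / √((TP+FP)(TP+FN)(TN+FP)(TN+FN))
Numerator = 13·20 − 4·1 = 256
Denominator = √(17·14·24·21) = √119952 = 346.3409
MCC = 256 / 346.3409 = 0.739

0.739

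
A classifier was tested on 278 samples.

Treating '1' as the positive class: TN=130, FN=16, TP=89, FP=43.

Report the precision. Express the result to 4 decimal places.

Precision = TP/(TP+FP) = 89/(89+43) = 89/132 = 0.6742

0.6742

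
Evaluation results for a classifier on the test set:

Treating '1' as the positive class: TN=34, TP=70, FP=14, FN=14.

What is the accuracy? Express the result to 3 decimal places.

0.788

Accuracy = (TP+TN)/N = (70+34)/132 = 0.788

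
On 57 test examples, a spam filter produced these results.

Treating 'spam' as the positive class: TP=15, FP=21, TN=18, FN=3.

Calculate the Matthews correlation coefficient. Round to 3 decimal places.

MCC = (TP·TN − FP·FN) / √((TP+FP)(TP+FN)(TN+FP)(TN+FN))
Numerator = 15·18 − 21·3 = 207
Denominator = √(36·18·39·21) = √530712 = 728.4998
MCC = 207 / 728.4998 = 0.284

0.284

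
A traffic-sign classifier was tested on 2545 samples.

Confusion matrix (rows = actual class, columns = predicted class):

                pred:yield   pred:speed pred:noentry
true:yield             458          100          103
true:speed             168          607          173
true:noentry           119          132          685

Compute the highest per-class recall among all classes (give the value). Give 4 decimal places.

Per-class recall (TP/(TP+FN)):
  yield: TP=458, FN=100+103=203 → 458/661 = 0.69289
  speed: TP=607, FN=168+173=341 → 607/948 = 0.64030
  noentry: TP=685, FN=119+132=251 → 685/936 = 0.73184
Highest is class 'noentry' with recall = 0.7318.

0.7318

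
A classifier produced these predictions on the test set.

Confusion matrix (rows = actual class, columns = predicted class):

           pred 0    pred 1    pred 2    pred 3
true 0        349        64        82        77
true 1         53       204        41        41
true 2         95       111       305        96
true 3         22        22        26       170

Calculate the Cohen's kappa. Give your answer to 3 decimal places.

0.440

Observed agreement pₒ = trace/N = 1028/1758 = 0.5848
Expected agreement pₑ = Σ (rowᵢ·colᵢ)/N² = (572·519 + 339·401 + 607·454 + 240·384)/1758² = 0.2590
κ = (pₒ − pₑ)/(1 − pₑ) = (0.5848 − 0.2590)/(1 − 0.2590) = 0.440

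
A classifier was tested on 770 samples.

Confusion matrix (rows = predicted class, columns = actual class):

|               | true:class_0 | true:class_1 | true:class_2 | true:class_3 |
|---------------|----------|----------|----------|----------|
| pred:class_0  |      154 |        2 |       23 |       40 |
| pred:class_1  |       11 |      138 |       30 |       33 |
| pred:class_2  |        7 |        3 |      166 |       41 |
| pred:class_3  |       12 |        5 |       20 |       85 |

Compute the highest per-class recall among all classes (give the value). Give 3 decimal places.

0.932

Per-class recall (TP/(TP+FN)):
  class_0: TP=154, FN=11+7+12=30 → 154/184 = 0.8370
  class_1: TP=138, FN=2+3+5=10 → 138/148 = 0.9324
  class_2: TP=166, FN=23+30+20=73 → 166/239 = 0.6946
  class_3: TP=85, FN=40+33+41=114 → 85/199 = 0.4271
Highest is class 'class_1' with recall = 0.932.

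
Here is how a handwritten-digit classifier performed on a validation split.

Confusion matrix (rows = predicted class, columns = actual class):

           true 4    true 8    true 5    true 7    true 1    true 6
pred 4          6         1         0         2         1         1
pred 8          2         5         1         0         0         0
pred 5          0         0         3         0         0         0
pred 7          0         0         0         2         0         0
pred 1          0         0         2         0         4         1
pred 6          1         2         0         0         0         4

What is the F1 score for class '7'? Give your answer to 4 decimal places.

Treat '7' as positive and all other classes as negative.
F1 score = 2·TP/(2·TP+FP+FN).
7: TP=2, FP=0+0+0+0+0=0, FN=2+0+0+0+0=2 → 4/6 = 0.66667

0.6667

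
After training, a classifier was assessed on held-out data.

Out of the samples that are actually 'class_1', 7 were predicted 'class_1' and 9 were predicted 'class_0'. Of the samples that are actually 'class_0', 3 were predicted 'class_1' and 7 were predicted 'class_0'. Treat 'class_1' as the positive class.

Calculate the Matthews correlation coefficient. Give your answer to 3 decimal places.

0.138

MCC = (TP·TN − FP·FN) / √((TP+FP)(TP+FN)(TN+FP)(TN+FN))
Numerator = 7·7 − 3·9 = 22
Denominator = √(10·16·10·16) = √25600 = 160.0000
MCC = 22 / 160.0000 = 0.138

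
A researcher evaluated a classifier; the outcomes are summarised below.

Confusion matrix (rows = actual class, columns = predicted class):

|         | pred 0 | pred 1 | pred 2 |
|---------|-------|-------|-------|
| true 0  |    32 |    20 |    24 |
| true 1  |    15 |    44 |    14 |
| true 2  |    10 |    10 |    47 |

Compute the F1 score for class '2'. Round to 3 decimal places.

0.618

One-vs-rest for '2': TP = diagonal; FP = other classes predicted '2'; FN = '2' predicted as other.
F1 score = 2·TP/(2·TP+FP+FN).
2: TP=47, FP=24+14=38, FN=10+10=20 → 94/152 = 0.6184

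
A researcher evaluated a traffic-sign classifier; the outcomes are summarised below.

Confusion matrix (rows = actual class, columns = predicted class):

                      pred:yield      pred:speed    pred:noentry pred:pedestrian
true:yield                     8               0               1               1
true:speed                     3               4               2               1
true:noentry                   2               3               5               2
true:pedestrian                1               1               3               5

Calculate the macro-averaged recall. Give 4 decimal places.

0.5292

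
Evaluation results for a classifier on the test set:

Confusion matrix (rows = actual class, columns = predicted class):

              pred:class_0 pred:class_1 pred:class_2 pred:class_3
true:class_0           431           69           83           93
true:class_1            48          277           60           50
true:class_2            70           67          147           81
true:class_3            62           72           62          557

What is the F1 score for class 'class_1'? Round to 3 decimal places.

0.602

One-vs-rest for 'class_1': TP = diagonal; FP = other classes predicted 'class_1'; FN = 'class_1' predicted as other.
F1 score = 2·TP/(2·TP+FP+FN).
class_1: TP=277, FP=69+67+72=208, FN=48+60+50=158 → 554/920 = 0.6022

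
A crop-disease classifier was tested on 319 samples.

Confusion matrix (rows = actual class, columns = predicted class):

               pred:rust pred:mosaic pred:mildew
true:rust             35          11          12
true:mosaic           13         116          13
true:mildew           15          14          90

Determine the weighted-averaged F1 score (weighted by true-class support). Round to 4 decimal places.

Per-class F1 score (2·TP/(2·TP+FP+FN)):
  rust: TP=35, FP=13+15=28, FN=11+12=23 → 70/121 = 0.57851
  mosaic: TP=116, FP=11+14=25, FN=13+13=26 → 232/283 = 0.81979
  mildew: TP=90, FP=12+13=25, FN=15+14=29 → 180/234 = 0.76923
Weighted-F1 score = Σ (supportᵢ/N)·F1 scoreᵢ with N=319: (58/319)·0.57851 + (142/319)·0.81979 + (119/319)·0.76923 = 0.7571

0.7571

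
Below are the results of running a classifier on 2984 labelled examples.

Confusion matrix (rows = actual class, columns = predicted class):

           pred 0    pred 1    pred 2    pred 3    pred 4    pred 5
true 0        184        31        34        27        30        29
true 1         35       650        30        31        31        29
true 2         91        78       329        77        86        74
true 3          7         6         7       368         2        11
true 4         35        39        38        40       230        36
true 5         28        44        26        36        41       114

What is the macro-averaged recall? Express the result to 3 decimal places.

Per-class recall (TP/(TP+FN)):
  0: TP=184, FN=31+34+27+30+29=151 → 184/335 = 0.5493
  1: TP=650, FN=35+30+31+31+29=156 → 650/806 = 0.8065
  2: TP=329, FN=91+78+77+86+74=406 → 329/735 = 0.4476
  3: TP=368, FN=7+6+7+2+11=33 → 368/401 = 0.9177
  4: TP=230, FN=35+39+38+40+36=188 → 230/418 = 0.5502
  5: TP=114, FN=28+44+26+36+41=175 → 114/289 = 0.3945
Macro-recall = mean = (0.5493 + 0.8065 + 0.4476 + 0.9177 + 0.5502 + 0.3945) / 6 = 0.611

0.611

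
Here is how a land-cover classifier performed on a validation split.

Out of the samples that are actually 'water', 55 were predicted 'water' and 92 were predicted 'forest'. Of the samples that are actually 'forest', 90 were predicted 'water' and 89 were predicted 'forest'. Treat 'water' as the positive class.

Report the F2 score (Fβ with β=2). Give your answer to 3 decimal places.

Fβ = (1+β²)·TP / ((1+β²)·TP + β²·FN + FP), with β²=4
= 5·55 / (5·55 + 4·92 + 90) = 0.375

0.375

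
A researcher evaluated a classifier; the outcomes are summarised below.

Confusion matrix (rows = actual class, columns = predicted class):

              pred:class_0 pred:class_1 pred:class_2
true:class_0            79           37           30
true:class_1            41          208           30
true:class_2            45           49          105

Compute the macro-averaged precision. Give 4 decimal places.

0.6075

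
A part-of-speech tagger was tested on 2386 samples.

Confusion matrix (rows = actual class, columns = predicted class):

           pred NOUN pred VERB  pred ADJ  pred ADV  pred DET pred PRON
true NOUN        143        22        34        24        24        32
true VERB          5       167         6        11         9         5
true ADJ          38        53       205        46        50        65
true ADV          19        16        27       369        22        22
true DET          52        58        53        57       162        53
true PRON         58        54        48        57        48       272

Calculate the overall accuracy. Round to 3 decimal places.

0.552

Accuracy = trace / total = (143+167+205+369+162+272=1318) / 2386 = 1318/2386 = 0.552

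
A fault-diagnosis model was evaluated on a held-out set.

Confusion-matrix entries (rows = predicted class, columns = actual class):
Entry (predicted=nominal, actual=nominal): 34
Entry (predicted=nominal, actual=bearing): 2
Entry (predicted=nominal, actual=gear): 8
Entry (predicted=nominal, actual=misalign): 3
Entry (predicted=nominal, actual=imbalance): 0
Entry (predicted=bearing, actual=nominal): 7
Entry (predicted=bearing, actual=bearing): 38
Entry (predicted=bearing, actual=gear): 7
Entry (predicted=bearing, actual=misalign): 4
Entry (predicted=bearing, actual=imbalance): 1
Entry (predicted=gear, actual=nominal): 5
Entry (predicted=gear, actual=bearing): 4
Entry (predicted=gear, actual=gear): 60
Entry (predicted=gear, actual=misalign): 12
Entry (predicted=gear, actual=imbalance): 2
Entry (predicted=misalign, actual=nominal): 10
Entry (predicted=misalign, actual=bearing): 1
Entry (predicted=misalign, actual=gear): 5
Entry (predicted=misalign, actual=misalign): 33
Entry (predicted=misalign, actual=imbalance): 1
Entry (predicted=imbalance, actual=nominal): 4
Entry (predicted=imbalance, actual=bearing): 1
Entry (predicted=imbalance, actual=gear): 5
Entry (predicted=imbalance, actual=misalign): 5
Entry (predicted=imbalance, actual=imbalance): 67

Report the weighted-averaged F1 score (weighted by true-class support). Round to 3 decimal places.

Per-class F1 score (2·TP/(2·TP+FP+FN)):
  nominal: TP=34, FP=2+8+3+0=13, FN=7+5+10+4=26 → 68/107 = 0.6355
  bearing: TP=38, FP=7+7+4+1=19, FN=2+4+1+1=8 → 76/103 = 0.7379
  gear: TP=60, FP=5+4+12+2=23, FN=8+7+5+5=25 → 120/168 = 0.7143
  misalign: TP=33, FP=10+1+5+1=17, FN=3+4+12+5=24 → 66/107 = 0.6168
  imbalance: TP=67, FP=4+1+5+5=15, FN=0+1+2+1=4 → 134/153 = 0.8758
Weighted-F1 score = Σ (supportᵢ/N)·F1 scoreᵢ with N=319: (60/319)·0.6355 + (46/319)·0.7379 + (85/319)·0.7143 + (57/319)·0.6168 + (71/319)·0.8758 = 0.721

0.721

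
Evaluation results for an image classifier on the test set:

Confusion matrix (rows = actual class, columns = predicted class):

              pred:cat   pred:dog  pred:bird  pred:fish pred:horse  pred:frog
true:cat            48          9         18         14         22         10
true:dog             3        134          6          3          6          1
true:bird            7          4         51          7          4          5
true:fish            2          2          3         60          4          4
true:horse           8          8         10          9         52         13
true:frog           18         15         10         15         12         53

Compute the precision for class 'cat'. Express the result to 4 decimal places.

0.5581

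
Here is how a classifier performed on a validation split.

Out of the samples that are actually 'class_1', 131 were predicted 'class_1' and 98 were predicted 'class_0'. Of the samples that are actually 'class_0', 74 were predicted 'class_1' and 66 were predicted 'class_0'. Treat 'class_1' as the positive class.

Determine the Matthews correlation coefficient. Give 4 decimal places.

0.0425

MCC = (TP·TN − FP·FN) / √((TP+FP)(TP+FN)(TN+FP)(TN+FN))
Numerator = 131·66 − 74·98 = 1394
Denominator = √(205·229·140·164) = √1077857200 = 32830.7356
MCC = 1394 / 32830.7356 = 0.0425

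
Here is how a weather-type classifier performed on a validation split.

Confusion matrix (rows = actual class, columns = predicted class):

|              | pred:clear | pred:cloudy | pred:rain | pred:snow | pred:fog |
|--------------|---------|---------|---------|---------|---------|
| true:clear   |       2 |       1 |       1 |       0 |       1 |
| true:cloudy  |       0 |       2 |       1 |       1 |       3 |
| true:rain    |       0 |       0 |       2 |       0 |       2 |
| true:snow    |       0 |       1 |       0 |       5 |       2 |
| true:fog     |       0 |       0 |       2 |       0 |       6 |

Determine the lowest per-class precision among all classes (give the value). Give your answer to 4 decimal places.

Per-class precision (TP/(TP+FP)):
  clear: TP=2, FP=0+0+0+0=0 → 2/2 = 1.00000
  cloudy: TP=2, FP=1+0+1+0=2 → 2/4 = 0.50000
  rain: TP=2, FP=1+1+0+2=4 → 2/6 = 0.33333
  snow: TP=5, FP=0+1+0+0=1 → 5/6 = 0.83333
  fog: TP=6, FP=1+3+2+2=8 → 6/14 = 0.42857
Lowest is class 'rain' with precision = 0.3333.

0.3333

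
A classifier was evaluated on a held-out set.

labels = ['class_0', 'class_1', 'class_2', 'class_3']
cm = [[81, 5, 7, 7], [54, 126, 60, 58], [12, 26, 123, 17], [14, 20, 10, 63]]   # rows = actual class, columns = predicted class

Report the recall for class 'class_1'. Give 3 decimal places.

Treat 'class_1' as positive and all other classes as negative.
recall = TP/(TP+FN).
class_1: TP=126, FN=54+60+58=172 → 126/298 = 0.4228

0.423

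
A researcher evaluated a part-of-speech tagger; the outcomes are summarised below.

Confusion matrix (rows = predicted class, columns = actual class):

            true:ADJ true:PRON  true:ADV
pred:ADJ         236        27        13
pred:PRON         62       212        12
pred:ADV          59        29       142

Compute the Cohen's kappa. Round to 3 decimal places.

0.613

Observed agreement pₒ = trace/N = 590/792 = 0.7449
Expected agreement pₑ = Σ (rowᵢ·colᵢ)/N² = (357·276 + 268·286 + 167·230)/792² = 0.3405
κ = (pₒ − pₑ)/(1 − pₑ) = (0.7449 − 0.3405)/(1 − 0.3405) = 0.613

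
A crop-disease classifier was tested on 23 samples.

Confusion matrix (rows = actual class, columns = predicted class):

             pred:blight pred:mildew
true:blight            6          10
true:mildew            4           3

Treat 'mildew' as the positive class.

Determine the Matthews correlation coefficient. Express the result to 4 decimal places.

MCC = (TP·TN − FP·FN) / √((TP+FP)(TP+FN)(TN+FP)(TN+FN))
Numerator = 3·6 − 10·4 = -22
Denominator = √(13·7·16·10) = √14560 = 120.6648
MCC = -22 / 120.6648 = -0.1823

-0.1823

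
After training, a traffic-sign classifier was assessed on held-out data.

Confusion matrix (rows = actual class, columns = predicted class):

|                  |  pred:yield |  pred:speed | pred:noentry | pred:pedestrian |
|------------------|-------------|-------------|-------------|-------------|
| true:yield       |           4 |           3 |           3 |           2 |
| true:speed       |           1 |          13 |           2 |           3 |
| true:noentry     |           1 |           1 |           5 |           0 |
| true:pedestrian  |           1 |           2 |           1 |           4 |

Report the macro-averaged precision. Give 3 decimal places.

0.539

Per-class precision (TP/(TP+FP)):
  yield: TP=4, FP=1+1+1=3 → 4/7 = 0.5714
  speed: TP=13, FP=3+1+2=6 → 13/19 = 0.6842
  noentry: TP=5, FP=3+2+1=6 → 5/11 = 0.4545
  pedestrian: TP=4, FP=2+3+0=5 → 4/9 = 0.4444
Macro-precision = mean = (0.5714 + 0.6842 + 0.4545 + 0.4444) / 4 = 0.539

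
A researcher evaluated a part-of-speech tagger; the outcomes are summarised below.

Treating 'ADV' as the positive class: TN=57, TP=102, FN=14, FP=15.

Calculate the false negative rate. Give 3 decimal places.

0.121

FNR = FN/(FN+TP) = 14/(14+102) = 0.121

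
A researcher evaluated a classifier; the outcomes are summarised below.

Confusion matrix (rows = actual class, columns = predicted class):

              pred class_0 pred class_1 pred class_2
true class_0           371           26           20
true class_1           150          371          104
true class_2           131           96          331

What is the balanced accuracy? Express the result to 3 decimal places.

Balanced accuracy = mean of per-class recall.
  class_0: recall = 371/417 = 0.8897
  class_1: recall = 371/625 = 0.5936
  class_2: recall = 331/558 = 0.5932
Mean = (0.8897 + 0.5936 + 0.5932) / 3 = 0.692

0.692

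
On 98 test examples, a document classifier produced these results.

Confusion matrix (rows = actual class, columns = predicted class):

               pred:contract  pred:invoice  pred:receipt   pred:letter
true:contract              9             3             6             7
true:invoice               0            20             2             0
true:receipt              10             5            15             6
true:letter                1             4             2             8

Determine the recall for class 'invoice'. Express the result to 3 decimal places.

0.909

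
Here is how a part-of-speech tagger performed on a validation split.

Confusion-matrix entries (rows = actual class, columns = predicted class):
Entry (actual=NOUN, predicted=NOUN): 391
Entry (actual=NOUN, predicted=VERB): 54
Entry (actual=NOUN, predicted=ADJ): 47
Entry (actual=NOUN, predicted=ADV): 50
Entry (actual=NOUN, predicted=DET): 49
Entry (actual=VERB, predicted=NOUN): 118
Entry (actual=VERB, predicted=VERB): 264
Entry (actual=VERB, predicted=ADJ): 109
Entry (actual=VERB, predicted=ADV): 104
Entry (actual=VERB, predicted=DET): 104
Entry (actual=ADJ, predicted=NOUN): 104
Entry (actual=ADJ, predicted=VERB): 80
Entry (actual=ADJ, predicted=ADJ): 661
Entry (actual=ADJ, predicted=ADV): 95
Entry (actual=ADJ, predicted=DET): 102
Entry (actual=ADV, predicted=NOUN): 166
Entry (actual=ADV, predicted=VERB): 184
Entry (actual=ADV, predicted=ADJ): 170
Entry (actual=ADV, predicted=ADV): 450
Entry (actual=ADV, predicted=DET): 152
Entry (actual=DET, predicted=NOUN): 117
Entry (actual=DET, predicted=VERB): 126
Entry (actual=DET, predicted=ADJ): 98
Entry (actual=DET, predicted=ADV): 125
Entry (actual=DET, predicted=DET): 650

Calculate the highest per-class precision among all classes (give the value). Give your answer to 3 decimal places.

0.615

Per-class precision (TP/(TP+FP)):
  NOUN: TP=391, FP=118+104+166+117=505 → 391/896 = 0.4364
  VERB: TP=264, FP=54+80+184+126=444 → 264/708 = 0.3729
  ADJ: TP=661, FP=47+109+170+98=424 → 661/1085 = 0.6092
  ADV: TP=450, FP=50+104+95+125=374 → 450/824 = 0.5461
  DET: TP=650, FP=49+104+102+152=407 → 650/1057 = 0.6149
Highest is class 'DET' with precision = 0.615.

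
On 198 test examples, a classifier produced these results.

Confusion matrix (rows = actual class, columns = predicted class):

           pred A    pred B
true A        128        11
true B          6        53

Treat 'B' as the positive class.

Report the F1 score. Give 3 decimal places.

0.862

Precision = TP/(TP+FP) = 53/64 = 0.8281
Recall = TP/(TP+FN) = 53/59 = 0.8983
F1 = 2·TP/(2·TP+FP+FN) = 106/123 = 0.862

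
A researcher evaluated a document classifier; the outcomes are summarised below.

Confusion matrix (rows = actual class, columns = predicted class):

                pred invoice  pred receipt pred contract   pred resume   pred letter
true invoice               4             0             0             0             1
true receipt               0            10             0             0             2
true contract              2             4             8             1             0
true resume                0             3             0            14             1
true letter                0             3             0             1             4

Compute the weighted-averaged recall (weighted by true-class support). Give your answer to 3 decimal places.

0.690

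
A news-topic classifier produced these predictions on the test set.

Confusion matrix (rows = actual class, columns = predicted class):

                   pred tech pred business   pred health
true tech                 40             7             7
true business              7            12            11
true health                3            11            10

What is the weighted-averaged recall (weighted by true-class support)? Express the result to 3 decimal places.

0.574

Per-class recall (TP/(TP+FN)):
  tech: TP=40, FN=7+7=14 → 40/54 = 0.7407
  business: TP=12, FN=7+11=18 → 12/30 = 0.4000
  health: TP=10, FN=3+11=14 → 10/24 = 0.4167
Weighted-recall = Σ (supportᵢ/N)·recallᵢ with N=108: (54/108)·0.7407 + (30/108)·0.4000 + (24/108)·0.4167 = 0.574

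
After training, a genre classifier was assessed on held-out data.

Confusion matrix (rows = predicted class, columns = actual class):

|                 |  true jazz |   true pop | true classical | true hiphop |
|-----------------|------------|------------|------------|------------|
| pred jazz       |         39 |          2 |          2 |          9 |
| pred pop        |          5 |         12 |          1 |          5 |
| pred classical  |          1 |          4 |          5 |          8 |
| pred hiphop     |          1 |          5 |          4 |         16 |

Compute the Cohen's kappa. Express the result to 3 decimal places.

Observed agreement pₒ = trace/N = 72/119 = 0.6050
Expected agreement pₑ = Σ (rowᵢ·colᵢ)/N² = (46·52 + 23·23 + 12·18 + 38·26)/119² = 0.2913
κ = (pₒ − pₑ)/(1 − pₑ) = (0.6050 − 0.2913)/(1 − 0.2913) = 0.443

0.443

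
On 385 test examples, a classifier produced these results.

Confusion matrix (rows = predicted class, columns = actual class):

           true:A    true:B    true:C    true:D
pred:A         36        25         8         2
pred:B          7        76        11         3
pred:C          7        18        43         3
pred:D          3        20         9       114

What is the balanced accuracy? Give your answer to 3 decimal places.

0.692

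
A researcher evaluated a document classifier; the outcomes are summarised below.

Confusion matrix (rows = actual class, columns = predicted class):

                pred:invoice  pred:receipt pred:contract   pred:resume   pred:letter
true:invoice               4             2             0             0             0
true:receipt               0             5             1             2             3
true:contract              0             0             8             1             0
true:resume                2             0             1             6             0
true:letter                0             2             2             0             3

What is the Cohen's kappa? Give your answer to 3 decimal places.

0.519

Observed agreement pₒ = trace/N = 26/42 = 0.6190
Expected agreement pₑ = Σ (rowᵢ·colᵢ)/N² = (6·6 + 11·9 + 9·12 + 9·9 + 7·6)/42² = 0.2075
κ = (pₒ − pₑ)/(1 − pₑ) = (0.6190 − 0.2075)/(1 − 0.2075) = 0.519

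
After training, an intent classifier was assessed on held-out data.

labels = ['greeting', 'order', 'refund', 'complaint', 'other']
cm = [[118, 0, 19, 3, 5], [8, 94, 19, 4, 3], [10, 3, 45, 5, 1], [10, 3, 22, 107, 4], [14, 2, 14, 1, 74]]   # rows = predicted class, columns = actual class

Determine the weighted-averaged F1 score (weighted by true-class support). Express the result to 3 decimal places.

0.730

Per-class F1 score (2·TP/(2·TP+FP+FN)):
  greeting: TP=118, FP=0+19+3+5=27, FN=8+10+10+14=42 → 236/305 = 0.7738
  order: TP=94, FP=8+19+4+3=34, FN=0+3+3+2=8 → 188/230 = 0.8174
  refund: TP=45, FP=10+3+5+1=19, FN=19+19+22+14=74 → 90/183 = 0.4918
  complaint: TP=107, FP=10+3+22+4=39, FN=3+4+5+1=13 → 214/266 = 0.8045
  other: TP=74, FP=14+2+14+1=31, FN=5+3+1+4=13 → 148/192 = 0.7708
Weighted-F1 score = Σ (supportᵢ/N)·F1 scoreᵢ with N=588: (160/588)·0.7738 + (102/588)·0.8174 + (119/588)·0.4918 + (120/588)·0.8045 + (87/588)·0.7708 = 0.730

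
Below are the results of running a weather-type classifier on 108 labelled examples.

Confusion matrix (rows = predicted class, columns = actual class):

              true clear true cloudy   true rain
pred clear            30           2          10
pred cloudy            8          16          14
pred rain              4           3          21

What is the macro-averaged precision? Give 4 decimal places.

Per-class precision (TP/(TP+FP)):
  clear: TP=30, FP=2+10=12 → 30/42 = 0.71429
  cloudy: TP=16, FP=8+14=22 → 16/38 = 0.42105
  rain: TP=21, FP=4+3=7 → 21/28 = 0.75000
Macro-precision = mean = (0.71429 + 0.42105 + 0.75000) / 3 = 0.6284

0.6284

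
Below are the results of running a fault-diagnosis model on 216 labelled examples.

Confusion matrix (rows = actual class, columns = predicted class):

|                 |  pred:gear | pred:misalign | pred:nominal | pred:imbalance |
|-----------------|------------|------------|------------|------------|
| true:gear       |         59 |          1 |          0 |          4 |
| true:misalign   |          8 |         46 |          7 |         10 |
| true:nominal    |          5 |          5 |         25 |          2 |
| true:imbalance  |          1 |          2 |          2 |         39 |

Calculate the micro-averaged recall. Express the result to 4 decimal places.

0.7824

Micro-averaging pools counts across classes: ΣTP=169, ΣFP=47, ΣFN=47.
Micro-recall = TP/(TP+FN) on pooled counts = 0.7824 (equals overall accuracy in single-label multiclass).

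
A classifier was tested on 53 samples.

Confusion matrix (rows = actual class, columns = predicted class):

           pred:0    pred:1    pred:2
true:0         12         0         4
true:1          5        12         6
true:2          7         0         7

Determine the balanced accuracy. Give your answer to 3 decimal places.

0.591

Balanced accuracy = mean of per-class recall.
  0: recall = 12/16 = 0.7500
  1: recall = 12/23 = 0.5217
  2: recall = 7/14 = 0.5000
Mean = (0.7500 + 0.5217 + 0.5000) / 3 = 0.591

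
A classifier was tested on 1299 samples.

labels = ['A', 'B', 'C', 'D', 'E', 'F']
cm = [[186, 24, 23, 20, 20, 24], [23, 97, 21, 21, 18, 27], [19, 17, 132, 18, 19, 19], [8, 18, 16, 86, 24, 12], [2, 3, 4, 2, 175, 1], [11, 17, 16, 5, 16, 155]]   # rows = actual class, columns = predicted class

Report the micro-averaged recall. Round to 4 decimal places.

0.6397

Micro-averaging pools counts across classes: ΣTP=831, ΣFP=468, ΣFN=468.
Micro-recall = TP/(TP+FN) on pooled counts = 0.6397 (equals overall accuracy in single-label multiclass).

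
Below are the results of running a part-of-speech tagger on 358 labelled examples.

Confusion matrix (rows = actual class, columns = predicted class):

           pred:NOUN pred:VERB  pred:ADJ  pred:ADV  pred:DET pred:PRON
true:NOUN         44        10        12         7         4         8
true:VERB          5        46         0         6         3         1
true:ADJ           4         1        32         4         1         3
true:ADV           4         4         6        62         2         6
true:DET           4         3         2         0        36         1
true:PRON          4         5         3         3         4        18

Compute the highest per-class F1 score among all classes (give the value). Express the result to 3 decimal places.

Per-class F1 score (2·TP/(2·TP+FP+FN)):
  NOUN: TP=44, FP=5+4+4+4+4=21, FN=10+12+7+4+8=41 → 88/150 = 0.5867
  VERB: TP=46, FP=10+1+4+3+5=23, FN=5+0+6+3+1=15 → 92/130 = 0.7077
  ADJ: TP=32, FP=12+0+6+2+3=23, FN=4+1+4+1+3=13 → 64/100 = 0.6400
  ADV: TP=62, FP=7+6+4+0+3=20, FN=4+4+6+2+6=22 → 124/166 = 0.7470
  DET: TP=36, FP=4+3+1+2+4=14, FN=4+3+2+0+1=10 → 72/96 = 0.7500
  PRON: TP=18, FP=8+1+3+6+1=19, FN=4+5+3+3+4=19 → 36/74 = 0.4865
Highest is class 'DET' with F1 score = 0.750.

0.750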